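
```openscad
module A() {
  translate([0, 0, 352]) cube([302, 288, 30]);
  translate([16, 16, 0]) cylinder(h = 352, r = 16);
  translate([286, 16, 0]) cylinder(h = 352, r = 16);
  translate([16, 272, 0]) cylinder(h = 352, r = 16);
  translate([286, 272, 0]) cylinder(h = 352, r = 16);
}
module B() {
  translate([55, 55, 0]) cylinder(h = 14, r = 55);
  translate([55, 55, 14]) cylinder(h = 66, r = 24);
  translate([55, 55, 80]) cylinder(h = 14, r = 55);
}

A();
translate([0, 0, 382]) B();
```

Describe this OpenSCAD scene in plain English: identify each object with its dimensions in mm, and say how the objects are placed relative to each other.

A is a simple wooden stool: a rectangular seat 302 mm (x) by 288 mm (y), 30 mm thick, top face at z = 382 mm, on four round legs, each 32 mm in diameter. The legs rest on z = 0, each leg's axis is inset half a diameter from the nearest pair of seat edges (so the leg's bounding box is flush with the corner).

B is a spool: two coaxial disc flanges of radius 55 mm and thickness 14 mm, joined by a core cylinder of radius 24 mm and height 66 mm. The lower flange rests on z = 0 and the three cylinders share a vertical axis.

The spool is on top of the stool.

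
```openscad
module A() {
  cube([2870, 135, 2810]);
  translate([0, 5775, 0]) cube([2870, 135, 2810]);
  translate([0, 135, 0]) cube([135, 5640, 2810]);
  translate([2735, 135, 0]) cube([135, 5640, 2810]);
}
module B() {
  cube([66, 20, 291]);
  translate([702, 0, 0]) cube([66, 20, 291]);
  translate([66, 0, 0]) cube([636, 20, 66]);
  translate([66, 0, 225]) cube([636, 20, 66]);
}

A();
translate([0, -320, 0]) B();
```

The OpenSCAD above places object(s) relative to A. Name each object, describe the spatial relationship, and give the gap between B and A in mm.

A is a house frame. B is a picture frame. The picture frame is on the floor beside the house frame on its −y side. The gap between the picture frame and the house frame is 300 mm.

The picture frame's nearest face is 300 mm from the house frame's −y face.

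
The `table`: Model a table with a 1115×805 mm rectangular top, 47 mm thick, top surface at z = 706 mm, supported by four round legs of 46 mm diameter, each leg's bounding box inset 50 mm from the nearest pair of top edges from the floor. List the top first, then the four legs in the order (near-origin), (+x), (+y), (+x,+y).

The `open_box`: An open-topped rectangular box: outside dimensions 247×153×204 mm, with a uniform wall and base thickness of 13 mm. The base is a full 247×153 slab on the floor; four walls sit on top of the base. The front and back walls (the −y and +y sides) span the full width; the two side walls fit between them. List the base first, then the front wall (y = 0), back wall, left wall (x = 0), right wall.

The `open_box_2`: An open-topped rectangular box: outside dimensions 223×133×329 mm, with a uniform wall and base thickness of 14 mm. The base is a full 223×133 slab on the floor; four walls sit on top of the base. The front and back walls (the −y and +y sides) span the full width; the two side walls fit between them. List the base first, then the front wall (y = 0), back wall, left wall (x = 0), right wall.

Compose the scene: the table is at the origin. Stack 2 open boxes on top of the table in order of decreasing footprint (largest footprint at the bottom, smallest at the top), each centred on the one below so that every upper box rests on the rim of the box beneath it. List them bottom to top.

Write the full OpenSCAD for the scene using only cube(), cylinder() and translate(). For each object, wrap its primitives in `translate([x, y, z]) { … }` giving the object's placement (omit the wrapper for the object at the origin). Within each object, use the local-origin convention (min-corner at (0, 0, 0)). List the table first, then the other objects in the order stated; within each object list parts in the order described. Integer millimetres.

translate([0, 0, 659]) cube([1115, 805, 47]);
translate([73, 73, 0]) cylinder(h = 659, r = 23);
translate([1042, 73, 0]) cylinder(h = 659, r = 23);
translate([73, 732, 0]) cylinder(h = 659, r = 23);
translate([1042, 732, 0]) cylinder(h = 659, r = 23);
translate([434, 326, 706]) {
  cube([247, 153, 13]);
  translate([0, 0, 13]) cube([247, 13, 191]);
  translate([0, 140, 13]) cube([247, 13, 191]);
  translate([0, 13, 13]) cube([13, 127, 191]);
  translate([234, 13, 13]) cube([13, 127, 191]);
}
translate([446, 336, 910]) {
  cube([223, 133, 14]);
  translate([0, 0, 14]) cube([223, 14, 315]);
  translate([0, 119, 14]) cube([223, 14, 315]);
  translate([0, 14, 14]) cube([14, 105, 315]);
  translate([209, 14, 14]) cube([14, 105, 315]);
}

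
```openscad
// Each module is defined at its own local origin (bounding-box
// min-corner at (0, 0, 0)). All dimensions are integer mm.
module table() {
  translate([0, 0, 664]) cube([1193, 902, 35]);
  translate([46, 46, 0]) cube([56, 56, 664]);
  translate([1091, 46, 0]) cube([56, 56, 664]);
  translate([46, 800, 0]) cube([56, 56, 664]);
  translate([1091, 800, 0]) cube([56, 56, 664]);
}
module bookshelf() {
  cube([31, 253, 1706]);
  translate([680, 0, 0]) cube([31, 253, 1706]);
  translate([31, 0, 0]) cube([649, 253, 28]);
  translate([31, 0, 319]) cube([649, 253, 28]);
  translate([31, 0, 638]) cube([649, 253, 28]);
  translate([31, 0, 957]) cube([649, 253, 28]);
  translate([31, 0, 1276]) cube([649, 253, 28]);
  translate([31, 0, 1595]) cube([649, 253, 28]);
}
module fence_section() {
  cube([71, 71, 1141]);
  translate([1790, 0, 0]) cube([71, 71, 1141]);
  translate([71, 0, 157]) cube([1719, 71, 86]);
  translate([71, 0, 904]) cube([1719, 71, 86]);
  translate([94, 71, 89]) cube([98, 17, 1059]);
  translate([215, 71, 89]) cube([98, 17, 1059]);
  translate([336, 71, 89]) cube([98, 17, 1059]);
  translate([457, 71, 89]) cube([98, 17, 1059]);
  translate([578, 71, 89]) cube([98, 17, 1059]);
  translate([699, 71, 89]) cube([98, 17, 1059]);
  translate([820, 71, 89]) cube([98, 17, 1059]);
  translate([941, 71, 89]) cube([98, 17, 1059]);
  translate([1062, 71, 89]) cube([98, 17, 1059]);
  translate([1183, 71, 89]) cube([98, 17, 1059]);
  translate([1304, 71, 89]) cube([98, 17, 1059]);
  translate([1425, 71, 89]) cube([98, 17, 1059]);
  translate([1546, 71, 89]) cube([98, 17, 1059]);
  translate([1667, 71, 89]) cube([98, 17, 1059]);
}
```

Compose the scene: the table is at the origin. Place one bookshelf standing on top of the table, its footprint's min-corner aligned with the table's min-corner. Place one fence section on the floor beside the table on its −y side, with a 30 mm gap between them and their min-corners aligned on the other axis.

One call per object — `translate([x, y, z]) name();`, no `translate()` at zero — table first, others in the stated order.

table();
translate([0, 0, 699]) bookshelf();
translate([0, -118, 0]) fence_section();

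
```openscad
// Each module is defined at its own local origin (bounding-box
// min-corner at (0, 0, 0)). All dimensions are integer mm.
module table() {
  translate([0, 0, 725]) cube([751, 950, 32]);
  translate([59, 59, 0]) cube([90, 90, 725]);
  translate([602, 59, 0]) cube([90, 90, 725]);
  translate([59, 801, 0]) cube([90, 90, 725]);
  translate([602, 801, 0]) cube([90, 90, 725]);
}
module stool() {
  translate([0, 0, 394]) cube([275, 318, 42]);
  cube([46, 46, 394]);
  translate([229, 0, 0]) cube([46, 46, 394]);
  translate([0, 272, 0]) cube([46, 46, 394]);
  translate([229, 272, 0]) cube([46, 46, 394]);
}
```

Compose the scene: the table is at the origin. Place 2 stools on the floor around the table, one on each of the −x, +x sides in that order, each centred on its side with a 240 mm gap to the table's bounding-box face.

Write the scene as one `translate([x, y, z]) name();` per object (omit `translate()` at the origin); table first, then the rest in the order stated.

table();
translate([-515, 316, 0]) stool();
translate([991, 316, 0]) stool();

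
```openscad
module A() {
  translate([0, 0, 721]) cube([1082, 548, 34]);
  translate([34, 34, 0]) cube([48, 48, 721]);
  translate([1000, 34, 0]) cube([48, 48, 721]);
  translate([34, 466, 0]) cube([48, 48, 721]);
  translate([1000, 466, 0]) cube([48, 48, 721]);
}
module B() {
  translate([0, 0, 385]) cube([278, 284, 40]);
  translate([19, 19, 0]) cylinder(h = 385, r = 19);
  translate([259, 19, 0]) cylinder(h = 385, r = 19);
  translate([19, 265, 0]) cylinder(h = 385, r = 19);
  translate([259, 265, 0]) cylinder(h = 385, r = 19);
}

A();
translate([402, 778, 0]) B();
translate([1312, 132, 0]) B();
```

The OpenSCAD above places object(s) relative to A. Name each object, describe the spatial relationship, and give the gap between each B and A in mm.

A is a table. B is a stool. Two stools sit around the table at the +y, +x sides. The gap between each stool and the table is 230 mm.

Each stool's nearest face is 230 mm from the table's bounding box.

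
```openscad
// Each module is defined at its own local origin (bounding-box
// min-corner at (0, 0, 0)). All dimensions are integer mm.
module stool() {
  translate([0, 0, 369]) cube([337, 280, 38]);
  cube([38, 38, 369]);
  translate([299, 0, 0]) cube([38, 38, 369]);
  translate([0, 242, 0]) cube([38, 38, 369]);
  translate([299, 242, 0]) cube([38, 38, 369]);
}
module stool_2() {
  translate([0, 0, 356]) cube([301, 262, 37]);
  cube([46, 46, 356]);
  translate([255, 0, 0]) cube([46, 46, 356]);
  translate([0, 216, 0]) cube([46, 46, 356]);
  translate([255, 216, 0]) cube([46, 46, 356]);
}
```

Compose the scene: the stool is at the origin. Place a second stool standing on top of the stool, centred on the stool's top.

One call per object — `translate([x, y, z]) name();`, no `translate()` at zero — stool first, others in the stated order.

stool();
translate([18, 9, 407]) stool_2();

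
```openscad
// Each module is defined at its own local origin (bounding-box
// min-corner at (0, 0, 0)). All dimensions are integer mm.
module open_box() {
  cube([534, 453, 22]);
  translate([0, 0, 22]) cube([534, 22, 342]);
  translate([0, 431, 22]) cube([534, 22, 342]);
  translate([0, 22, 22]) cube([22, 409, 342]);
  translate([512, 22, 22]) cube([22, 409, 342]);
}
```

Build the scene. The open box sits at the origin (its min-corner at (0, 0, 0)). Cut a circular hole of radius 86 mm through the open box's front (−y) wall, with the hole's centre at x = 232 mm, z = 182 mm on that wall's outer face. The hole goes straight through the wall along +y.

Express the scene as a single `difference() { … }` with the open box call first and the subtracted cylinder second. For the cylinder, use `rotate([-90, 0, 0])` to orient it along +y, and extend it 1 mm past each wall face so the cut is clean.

difference() {
  open_box();
  translate([232, -1, 182]) rotate([-90, 0, 0]) cylinder(h = 24, r = 86);
}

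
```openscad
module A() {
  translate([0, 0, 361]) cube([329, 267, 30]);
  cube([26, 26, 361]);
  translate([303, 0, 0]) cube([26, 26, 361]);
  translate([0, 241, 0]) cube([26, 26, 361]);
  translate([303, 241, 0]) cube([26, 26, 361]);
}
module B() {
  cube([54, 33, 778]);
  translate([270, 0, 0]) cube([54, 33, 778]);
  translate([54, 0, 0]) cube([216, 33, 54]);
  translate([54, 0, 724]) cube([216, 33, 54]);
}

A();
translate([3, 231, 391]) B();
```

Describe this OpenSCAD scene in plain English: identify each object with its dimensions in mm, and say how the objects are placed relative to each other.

A is a four-legged stool. The seat is 329×267 mm, 30 mm thick, top at z = 391 mm. It stands on four square legs, each 26×26 mm in cross-section, from z = 0 to the seat underside, each flush with a corner of the seat.

B is a rectangular picture frame lying in the x–z plane (depth along y). The opening is 216 mm wide (x) by 670 mm tall (z), surrounded by a border 54 mm wide on all four sides. The frame is 33 mm deep and is made of two full-height vertical stiles with two horizontal rails fitted between them.

The picture frame is on top of the stool.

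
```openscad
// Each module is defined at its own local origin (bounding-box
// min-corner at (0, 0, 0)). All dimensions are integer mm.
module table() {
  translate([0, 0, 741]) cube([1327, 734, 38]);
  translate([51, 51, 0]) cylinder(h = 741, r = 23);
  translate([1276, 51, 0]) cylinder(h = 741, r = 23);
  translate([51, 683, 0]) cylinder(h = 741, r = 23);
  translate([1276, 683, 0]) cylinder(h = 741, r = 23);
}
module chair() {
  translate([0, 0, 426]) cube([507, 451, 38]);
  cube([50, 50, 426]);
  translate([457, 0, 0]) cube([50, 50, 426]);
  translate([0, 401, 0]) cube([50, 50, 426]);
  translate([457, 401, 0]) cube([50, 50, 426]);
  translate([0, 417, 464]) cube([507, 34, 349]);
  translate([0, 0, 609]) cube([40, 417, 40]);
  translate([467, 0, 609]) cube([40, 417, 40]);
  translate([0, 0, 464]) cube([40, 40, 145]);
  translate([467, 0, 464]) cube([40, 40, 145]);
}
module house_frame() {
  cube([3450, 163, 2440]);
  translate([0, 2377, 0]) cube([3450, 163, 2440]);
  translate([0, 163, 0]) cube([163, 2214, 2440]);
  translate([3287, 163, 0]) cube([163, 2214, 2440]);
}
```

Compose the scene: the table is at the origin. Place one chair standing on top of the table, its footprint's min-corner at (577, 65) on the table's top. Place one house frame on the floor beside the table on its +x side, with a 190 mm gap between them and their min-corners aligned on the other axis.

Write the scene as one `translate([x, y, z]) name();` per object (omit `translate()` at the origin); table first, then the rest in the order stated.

table();
translate([577, 65, 779]) chair();
translate([1517, 0, 0]) house_frame();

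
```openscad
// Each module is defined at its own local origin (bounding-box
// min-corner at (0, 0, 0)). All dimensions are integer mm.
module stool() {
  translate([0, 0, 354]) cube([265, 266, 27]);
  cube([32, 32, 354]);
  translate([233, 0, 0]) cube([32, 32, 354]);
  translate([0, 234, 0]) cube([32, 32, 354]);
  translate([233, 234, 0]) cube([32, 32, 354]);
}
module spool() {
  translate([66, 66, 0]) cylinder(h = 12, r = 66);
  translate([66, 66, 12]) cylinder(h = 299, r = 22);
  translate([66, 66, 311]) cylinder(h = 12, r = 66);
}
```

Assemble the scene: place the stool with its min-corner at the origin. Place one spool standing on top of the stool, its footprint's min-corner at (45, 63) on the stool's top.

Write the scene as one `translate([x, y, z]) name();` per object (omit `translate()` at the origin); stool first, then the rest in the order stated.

stool();
translate([45, 63, 381]) spool();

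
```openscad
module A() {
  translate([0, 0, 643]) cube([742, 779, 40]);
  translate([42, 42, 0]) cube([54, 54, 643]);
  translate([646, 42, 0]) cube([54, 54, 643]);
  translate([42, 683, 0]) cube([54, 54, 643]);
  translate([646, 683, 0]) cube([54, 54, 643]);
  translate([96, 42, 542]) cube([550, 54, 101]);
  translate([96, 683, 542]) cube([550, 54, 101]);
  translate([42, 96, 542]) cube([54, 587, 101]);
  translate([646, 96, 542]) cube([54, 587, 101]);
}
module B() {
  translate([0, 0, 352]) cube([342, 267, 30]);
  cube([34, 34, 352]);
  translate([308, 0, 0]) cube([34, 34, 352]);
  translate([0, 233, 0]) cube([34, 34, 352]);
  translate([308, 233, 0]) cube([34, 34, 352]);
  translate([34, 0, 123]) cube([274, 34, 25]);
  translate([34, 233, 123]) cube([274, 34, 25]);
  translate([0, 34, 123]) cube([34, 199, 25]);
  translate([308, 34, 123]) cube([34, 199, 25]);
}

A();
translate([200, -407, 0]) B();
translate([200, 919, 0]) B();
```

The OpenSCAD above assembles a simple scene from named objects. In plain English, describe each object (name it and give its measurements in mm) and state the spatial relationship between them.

A is a rectangular dining table. The top is 742×779×40 mm with its upper surface at z = 683 mm. It stands on four 54×54 mm square legs, each inset 42 mm from the nearest pair of top edges, running from the floor to the underside of the top. Four apron rails, 54 mm thick and 101 mm tall, run between adjacent legs with their top edges flush with the underside of the top and their outer faces flush with the legs' outer faces.

B is a four-legged stool. The seat is a 342×267×30 mm slab whose top surface is at z = 382 mm; four square legs, each 34×34 mm in cross-section, run from the floor (z = 0) to the underside of the seat, each flush with a corner of the seat. Four stretchers, 34 mm wide and 25 mm tall, connect adjacent legs with their undersides at z = 123 mm, each running between the inner faces of the legs it joins and aligned with the legs' outer faces on the other axis.

Two stools sit around the table at the −y, +y sides.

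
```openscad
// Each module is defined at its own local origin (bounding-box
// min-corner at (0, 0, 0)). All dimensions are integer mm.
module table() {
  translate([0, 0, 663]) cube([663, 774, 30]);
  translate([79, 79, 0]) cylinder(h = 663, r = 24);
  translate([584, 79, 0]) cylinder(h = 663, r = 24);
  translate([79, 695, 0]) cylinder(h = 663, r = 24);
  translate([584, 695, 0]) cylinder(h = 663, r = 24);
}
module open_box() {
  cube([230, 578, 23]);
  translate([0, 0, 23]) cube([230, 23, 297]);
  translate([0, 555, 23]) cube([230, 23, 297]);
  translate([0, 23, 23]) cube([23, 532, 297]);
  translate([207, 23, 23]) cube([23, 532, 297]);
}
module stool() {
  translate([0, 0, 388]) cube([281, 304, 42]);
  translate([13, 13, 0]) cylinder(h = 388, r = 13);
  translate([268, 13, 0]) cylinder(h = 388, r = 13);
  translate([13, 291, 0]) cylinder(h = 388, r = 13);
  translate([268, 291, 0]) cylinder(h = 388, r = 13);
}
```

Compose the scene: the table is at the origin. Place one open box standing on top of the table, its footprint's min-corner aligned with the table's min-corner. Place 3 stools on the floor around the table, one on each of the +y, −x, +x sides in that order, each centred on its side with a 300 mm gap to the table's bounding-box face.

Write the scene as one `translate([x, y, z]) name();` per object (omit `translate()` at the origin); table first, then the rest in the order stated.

table();
translate([0, 0, 693]) open_box();
translate([191, 1074, 0]) stool();
translate([-581, 235, 0]) stool();
translate([963, 235, 0]) stool();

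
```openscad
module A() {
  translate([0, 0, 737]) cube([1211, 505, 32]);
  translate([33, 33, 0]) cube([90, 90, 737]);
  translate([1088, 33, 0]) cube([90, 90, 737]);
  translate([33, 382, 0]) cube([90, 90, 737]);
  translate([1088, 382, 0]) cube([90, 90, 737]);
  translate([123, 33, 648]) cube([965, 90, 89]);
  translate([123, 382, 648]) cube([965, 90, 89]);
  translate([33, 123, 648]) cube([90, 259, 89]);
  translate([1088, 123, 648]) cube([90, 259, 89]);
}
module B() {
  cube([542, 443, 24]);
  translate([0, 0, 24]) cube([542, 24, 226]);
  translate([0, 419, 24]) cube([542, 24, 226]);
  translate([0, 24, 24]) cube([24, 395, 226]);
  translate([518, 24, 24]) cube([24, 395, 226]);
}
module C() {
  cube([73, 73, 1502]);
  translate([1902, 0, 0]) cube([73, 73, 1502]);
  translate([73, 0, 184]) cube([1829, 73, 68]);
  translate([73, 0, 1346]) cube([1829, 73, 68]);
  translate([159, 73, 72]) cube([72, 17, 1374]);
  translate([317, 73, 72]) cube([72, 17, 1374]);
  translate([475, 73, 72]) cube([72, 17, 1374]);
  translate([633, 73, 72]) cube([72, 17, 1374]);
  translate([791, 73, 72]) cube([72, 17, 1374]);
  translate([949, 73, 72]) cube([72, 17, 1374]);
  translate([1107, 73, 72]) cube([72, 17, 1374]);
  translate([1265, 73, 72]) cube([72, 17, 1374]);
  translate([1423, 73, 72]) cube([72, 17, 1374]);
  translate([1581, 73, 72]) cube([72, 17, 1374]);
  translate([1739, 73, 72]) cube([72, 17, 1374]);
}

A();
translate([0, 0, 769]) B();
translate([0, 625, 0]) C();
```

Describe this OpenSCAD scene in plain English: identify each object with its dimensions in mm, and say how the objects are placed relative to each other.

A is a rectangular dining table. The top is 1211×505×32 mm with its upper surface at z = 769 mm. It stands on four 90×90 mm square legs, each inset 33 mm from the nearest pair of top edges, running from the floor to the underside of the top. Four apron rails, 90 mm thick and 89 mm tall, run between adjacent legs with their top edges flush with the underside of the top and their outer faces flush with the legs' outer faces.

B is an open-topped rectangular box: outside dimensions 542×443×250 mm, with a uniform wall and base thickness of 24 mm. The base is a full 542×443 slab on the floor; four walls sit on top of the base. The front and back walls (the −y and +y sides) span the full width; the two side walls fit between them.

C is a fence section. Two 73×73 mm posts, 1502 mm tall, stand on the floor with a clear span of 1829 mm between their inner faces. Two horizontal rails of 73×68 mm section span the gap between the posts with their undersides at z = 184 mm and z = 1346 mm, flush with the posts' −y face. 11 pickets, each 72 mm wide, 17 mm thick and 1374 mm tall, are fixed to the +y face of the rails with their bottoms at z = 72 mm, evenly spaced across the span with equal gaps (rounded down to the nearest mm) at the −x end and between each pair — any rounding remainder accumulates at the +x end.

The open box is on top of the table. The fence section is on the floor beside the table on its +y side.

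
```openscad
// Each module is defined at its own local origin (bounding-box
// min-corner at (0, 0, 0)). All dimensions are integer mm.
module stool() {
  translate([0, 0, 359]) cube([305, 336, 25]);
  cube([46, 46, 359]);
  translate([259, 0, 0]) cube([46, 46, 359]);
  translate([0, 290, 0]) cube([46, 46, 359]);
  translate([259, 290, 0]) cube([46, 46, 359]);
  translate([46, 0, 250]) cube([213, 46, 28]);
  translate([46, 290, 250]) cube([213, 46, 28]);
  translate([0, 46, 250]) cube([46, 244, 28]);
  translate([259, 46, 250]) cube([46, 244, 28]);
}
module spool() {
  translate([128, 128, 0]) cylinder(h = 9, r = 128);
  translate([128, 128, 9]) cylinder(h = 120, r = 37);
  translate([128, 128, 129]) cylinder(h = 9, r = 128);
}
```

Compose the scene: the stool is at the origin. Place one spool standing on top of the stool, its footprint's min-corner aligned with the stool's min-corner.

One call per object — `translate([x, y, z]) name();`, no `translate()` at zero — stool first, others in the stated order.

stool();
translate([0, 0, 384]) spool();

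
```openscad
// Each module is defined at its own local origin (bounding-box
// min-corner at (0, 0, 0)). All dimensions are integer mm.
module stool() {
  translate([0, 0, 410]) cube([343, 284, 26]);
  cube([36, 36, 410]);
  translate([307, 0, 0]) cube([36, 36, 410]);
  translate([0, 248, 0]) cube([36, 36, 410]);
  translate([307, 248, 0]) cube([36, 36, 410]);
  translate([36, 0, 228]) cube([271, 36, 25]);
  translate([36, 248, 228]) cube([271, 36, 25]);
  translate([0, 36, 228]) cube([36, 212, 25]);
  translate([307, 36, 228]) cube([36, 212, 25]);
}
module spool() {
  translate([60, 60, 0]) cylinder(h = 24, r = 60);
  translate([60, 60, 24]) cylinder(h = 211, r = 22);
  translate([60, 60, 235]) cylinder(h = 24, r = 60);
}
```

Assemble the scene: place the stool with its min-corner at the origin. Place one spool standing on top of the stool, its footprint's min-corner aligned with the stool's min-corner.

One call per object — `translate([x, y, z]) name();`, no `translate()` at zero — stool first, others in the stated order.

stool();
translate([0, 0, 436]) spool();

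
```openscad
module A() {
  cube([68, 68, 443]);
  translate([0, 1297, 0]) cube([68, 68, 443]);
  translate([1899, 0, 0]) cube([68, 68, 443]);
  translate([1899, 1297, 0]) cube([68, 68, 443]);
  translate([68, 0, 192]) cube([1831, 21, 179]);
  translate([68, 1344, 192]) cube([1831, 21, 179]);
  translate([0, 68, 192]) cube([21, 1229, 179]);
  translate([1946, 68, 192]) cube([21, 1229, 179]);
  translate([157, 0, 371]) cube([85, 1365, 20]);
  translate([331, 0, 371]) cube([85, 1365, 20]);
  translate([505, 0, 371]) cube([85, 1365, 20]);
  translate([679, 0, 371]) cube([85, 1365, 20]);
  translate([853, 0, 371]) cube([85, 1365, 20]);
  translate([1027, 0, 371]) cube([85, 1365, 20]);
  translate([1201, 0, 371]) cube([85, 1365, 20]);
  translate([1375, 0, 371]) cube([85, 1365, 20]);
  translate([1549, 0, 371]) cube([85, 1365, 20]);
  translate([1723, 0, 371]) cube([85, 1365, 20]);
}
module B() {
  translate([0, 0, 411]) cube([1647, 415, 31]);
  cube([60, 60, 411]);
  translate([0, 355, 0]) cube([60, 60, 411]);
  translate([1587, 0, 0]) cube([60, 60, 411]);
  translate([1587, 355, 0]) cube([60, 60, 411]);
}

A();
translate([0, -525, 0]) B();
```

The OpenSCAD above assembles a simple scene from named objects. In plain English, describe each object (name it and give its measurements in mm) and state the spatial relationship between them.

A is a bed frame 1967 mm long (x) by 1365 mm wide (y). Four 68×68 mm corner posts, 443 mm tall, at the corners of the footprint. Four rails of 21 mm thickness and 179 mm height run between adjacent posts with their undersides at z = 192 mm, their outer faces flush with the outside of the frame (the two x-running rails run between the posts' inner faces; the two y-running rails run between the posts' inner faces). 10 slats, each 85 mm wide (x) and 20 mm thick, lie across the top of the two x-running rails, running the full 1365 mm width of the frame in y; the slats are evenly spaced along x between the inner faces of the end posts with equal gaps (rounded down to the nearest mm) at the −x end and between each pair — any rounding remainder accumulates at the +x end.

B is a long wooden bench with a 1647 mm (x) × 415 mm (y) seat, 31 mm thick, its top surface 442 mm above the floor. Four 60 mm square legs at the seat corners, flush with the edges, run from z = 0 to the seat underside.

The bench is on the floor beside the bed frame on its −y side.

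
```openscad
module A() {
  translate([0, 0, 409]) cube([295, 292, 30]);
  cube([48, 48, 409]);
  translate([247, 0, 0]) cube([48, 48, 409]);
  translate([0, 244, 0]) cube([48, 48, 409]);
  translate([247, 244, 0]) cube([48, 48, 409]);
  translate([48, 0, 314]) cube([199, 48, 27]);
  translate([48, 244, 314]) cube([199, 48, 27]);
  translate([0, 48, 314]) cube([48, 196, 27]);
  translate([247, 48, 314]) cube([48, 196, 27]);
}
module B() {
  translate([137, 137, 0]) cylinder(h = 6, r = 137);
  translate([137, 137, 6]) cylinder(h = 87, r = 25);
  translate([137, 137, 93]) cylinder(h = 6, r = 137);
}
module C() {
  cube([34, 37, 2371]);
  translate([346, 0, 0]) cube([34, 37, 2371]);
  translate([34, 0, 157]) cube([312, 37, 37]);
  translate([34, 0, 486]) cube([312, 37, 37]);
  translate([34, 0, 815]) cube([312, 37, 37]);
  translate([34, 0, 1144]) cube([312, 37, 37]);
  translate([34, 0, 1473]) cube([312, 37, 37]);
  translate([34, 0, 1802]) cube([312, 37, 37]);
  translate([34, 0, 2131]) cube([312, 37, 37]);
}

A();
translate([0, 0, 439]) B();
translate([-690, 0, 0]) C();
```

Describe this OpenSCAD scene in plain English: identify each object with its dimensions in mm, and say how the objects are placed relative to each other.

A is a four-legged stool. The seat is a 295×292×30 mm slab whose top surface is at z = 439 mm; four square legs, each 48×48 mm in cross-section, run from the floor (z = 0) to the underside of the seat, each flush with a corner of the seat. Four stretchers, 48 mm wide and 27 mm tall, connect adjacent legs with their undersides at z = 314 mm, each running between the inner faces of the legs it joins and aligned with the legs' outer faces on the other axis.

B is a spool: two coaxial disc flanges of radius 137 mm and thickness 6 mm, joined by a core cylinder of radius 25 mm and height 87 mm. The lower flange rests on z = 0 and the three cylinders share a vertical axis.

C is a wooden ladder with two side rails of 34×37 mm section and 2371 mm height, set 380 mm apart overall. Between them run 7 rectangular rungs (37 mm deep, 37 mm thick), front faces flush with the rails' −y face. The bottom of the first rung is 157 mm above the floor and each subsequent rung is 329 mm higher than the one below.

The spool is on top of the stool. The ladder is on the floor beside the stool on its −x side.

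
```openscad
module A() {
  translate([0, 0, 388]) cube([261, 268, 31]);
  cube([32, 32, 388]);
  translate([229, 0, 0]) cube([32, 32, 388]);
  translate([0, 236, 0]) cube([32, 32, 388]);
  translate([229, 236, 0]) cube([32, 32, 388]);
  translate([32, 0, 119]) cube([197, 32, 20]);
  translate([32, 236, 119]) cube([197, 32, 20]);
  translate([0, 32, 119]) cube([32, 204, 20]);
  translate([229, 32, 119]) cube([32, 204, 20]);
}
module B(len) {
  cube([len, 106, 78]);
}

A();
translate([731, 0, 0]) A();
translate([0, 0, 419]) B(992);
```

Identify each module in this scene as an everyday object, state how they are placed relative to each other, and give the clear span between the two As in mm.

A is a stool. B is a beam. A beam spans the tops of two stools. The clear span between the two stools is 470 mm.

Second stool starts at x = 731; first ends at x = 261; clear span = 731 − 261 = 470 mm.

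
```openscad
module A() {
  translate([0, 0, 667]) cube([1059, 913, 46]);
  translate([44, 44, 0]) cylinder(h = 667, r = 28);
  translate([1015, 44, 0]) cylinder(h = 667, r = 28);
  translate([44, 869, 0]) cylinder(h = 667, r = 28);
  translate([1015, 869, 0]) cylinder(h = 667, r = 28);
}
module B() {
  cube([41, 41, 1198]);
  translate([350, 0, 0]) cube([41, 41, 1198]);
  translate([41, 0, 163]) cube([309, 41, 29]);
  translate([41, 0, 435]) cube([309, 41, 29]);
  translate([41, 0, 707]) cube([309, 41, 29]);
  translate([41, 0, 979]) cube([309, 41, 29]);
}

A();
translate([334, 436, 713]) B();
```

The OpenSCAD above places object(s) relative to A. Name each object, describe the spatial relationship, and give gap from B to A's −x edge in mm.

A is a table. B is a ladder. The ladder is on top of the table, centred. The gap from the ladder to the table's −x edge is 334 mm.

The ladder's min-x is at 334; the table's min-x is 0; gap = 334 mm.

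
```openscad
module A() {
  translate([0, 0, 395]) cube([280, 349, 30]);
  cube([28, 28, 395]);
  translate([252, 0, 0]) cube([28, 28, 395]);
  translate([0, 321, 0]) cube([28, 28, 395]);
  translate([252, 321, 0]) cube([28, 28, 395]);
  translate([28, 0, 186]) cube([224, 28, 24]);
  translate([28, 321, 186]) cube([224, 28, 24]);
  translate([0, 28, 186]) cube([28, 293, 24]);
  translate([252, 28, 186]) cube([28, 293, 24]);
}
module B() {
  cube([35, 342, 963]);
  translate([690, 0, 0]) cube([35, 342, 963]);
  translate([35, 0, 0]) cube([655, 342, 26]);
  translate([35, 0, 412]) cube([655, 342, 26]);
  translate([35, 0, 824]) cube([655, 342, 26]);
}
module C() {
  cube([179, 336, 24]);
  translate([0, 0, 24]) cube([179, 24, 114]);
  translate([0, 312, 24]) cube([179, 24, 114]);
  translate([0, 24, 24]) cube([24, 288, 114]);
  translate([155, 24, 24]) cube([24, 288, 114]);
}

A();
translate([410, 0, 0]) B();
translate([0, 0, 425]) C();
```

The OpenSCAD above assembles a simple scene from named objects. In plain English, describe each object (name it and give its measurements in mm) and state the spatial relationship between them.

A is a four-legged stool. The seat is a 280×349×30 mm slab whose top surface is at z = 425 mm; four square legs, each 28×28 mm in cross-section, run from the floor (z = 0) to the underside of the seat, each flush with a corner of the seat. Four stretchers, 28 mm wide and 24 mm tall, connect adjacent legs with their undersides at z = 186 mm, each running between the inner faces of the legs it joins and aligned with the legs' outer faces on the other axis.

B is a bookshelf 725 mm wide overall, 342 mm deep and 963 mm tall. The two sides are 35 mm thick vertical panels. 3 horizontal shelves of 26 mm thickness span between the inner faces of the sides; the lowest shelf sits on the floor and shelves are stacked with a clear vertical gap of 386 mm between each pair.

C is an open storage box with external size 179×336×138 mm and wall thickness 24 mm (the base is also 24 mm thick). The base covers the whole footprint; the four walls stand on the base, with the y-facing walls full-width and the x-facing walls fitting between their inner faces.

The bookshelf is on the floor beside the stool on its +x side. The open box is on top of the stool.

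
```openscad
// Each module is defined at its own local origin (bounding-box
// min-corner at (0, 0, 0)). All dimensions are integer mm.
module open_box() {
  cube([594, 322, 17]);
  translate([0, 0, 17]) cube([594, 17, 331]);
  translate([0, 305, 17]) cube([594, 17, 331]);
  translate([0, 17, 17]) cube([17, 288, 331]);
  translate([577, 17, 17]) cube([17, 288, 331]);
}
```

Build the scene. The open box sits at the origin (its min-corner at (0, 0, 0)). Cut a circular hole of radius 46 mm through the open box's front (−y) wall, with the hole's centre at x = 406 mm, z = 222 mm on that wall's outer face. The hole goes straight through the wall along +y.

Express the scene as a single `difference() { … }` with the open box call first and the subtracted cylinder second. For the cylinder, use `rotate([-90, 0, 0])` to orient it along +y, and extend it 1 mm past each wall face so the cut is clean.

difference() {
  open_box();
  translate([406, -1, 222]) rotate([-90, 0, 0]) cylinder(h = 19, r = 46);
}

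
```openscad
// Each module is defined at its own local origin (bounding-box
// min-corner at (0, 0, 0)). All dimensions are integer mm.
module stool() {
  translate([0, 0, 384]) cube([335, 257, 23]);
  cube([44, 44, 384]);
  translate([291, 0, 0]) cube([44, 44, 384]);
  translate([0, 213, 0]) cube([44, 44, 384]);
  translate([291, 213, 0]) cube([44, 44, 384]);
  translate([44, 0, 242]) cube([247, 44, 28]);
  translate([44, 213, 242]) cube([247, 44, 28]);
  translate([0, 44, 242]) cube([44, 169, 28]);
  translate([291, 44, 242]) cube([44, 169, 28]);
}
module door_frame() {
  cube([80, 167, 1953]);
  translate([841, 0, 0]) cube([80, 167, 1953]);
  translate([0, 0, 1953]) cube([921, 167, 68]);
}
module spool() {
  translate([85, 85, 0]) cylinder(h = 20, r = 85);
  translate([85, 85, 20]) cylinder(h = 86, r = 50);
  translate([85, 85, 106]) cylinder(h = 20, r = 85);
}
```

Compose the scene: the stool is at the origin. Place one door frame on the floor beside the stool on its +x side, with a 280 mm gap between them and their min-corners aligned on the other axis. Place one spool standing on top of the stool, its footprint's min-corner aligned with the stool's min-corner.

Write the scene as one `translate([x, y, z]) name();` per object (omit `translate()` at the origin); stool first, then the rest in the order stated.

stool();
translate([615, 0, 0]) door_frame();
translate([0, 0, 407]) spool();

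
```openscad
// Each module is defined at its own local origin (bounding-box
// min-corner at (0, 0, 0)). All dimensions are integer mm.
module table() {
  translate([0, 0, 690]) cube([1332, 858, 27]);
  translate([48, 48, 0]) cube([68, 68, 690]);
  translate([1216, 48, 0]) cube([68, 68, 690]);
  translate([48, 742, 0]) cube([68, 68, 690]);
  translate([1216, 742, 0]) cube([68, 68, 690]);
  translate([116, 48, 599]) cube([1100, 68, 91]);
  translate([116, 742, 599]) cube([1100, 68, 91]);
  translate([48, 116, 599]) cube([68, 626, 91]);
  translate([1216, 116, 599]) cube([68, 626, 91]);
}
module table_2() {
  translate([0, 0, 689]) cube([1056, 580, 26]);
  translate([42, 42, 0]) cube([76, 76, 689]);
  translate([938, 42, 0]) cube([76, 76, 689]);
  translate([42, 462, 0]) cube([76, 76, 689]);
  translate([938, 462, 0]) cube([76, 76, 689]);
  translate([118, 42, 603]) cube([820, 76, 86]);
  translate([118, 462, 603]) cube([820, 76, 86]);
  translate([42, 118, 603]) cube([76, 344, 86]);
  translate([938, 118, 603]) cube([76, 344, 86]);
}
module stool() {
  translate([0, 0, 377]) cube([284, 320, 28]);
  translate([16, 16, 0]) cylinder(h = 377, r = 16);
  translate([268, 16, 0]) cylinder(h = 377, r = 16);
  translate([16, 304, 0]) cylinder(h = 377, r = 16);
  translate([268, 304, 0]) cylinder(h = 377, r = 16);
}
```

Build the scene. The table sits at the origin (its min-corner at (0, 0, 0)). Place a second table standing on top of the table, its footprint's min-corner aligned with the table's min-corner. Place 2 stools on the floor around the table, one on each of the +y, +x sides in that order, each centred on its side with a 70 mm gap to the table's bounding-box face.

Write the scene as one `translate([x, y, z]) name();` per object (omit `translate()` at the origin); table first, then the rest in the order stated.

table();
translate([0, 0, 717]) table_2();
translate([524, 928, 0]) stool();
translate([1402, 269, 0]) stool();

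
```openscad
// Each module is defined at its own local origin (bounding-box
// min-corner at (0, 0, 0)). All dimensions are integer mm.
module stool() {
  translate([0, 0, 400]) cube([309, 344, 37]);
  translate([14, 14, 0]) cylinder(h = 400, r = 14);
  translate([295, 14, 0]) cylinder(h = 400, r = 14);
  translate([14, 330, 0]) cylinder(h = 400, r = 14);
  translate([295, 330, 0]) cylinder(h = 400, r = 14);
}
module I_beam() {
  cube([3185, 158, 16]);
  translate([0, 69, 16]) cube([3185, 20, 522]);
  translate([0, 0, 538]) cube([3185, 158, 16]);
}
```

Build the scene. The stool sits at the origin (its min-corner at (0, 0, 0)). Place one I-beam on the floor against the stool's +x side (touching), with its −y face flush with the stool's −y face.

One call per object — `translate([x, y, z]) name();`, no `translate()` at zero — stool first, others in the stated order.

stool();
translate([309, 0, 0]) I_beam();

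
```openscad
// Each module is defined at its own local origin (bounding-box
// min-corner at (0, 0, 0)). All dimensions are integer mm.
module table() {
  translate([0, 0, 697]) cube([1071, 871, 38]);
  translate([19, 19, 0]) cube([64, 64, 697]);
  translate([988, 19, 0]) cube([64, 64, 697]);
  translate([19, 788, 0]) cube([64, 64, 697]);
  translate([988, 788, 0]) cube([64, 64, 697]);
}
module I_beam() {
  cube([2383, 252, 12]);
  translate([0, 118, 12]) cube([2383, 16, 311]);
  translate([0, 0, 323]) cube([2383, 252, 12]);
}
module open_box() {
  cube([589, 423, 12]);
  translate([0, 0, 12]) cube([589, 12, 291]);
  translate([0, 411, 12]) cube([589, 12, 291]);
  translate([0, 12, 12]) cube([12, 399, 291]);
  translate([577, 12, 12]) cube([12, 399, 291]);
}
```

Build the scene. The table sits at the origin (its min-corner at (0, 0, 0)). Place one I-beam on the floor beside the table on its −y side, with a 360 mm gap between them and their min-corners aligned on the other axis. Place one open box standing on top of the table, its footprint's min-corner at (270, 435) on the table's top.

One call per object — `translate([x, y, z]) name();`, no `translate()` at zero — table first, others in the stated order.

table();
translate([0, -612, 0]) I_beam();
translate([270, 435, 735]) open_box();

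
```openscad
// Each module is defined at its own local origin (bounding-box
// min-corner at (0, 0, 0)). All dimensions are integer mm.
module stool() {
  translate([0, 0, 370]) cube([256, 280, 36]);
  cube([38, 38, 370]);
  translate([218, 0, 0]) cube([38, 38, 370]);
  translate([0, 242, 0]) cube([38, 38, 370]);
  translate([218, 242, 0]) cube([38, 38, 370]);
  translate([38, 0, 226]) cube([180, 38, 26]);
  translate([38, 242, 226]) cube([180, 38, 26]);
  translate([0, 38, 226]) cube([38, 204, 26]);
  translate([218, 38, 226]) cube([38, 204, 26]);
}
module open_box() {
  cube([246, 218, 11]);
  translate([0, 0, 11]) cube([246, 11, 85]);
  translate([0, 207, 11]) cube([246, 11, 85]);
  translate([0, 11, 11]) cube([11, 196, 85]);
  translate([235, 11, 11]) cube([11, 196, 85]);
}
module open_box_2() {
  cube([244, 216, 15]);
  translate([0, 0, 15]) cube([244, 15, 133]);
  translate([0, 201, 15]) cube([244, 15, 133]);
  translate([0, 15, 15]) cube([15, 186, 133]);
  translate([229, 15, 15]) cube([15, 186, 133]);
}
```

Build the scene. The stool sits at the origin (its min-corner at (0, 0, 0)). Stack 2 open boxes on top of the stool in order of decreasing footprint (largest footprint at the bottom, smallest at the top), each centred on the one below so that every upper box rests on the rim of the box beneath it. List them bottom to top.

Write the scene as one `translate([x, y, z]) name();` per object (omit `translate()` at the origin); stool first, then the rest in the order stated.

stool();
translate([5, 31, 406]) open_box();
translate([6, 32, 502]) open_box_2();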